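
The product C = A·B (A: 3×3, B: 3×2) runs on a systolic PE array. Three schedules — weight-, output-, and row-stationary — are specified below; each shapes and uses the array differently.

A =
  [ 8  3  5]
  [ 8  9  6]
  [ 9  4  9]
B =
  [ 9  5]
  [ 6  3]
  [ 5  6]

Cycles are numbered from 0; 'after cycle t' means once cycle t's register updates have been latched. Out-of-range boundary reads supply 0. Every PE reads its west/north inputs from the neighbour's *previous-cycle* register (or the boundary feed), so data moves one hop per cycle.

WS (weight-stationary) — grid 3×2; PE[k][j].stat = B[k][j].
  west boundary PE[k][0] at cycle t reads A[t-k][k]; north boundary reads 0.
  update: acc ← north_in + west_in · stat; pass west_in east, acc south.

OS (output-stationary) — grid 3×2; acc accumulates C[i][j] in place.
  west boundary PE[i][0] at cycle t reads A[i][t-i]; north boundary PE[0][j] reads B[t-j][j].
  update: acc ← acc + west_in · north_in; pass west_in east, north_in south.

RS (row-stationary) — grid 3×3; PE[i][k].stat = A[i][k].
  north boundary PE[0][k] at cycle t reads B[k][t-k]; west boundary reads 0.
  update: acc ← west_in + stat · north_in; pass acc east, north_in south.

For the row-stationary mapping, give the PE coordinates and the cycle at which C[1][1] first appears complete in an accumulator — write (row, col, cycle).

(row, col, cycle) = (1, 2, 4)

Under RS, C[1][1] lands at PE[1][2]:
  0: (1,2).acc=0  regs=<0,0>
  1: (1,2).acc=0  regs=<0,0>
  2: (1,2).acc=0  regs=<0,0>
  3: (1,2).acc=156  regs=<156,5>
  4: (1,2).acc=103  regs=<103,6>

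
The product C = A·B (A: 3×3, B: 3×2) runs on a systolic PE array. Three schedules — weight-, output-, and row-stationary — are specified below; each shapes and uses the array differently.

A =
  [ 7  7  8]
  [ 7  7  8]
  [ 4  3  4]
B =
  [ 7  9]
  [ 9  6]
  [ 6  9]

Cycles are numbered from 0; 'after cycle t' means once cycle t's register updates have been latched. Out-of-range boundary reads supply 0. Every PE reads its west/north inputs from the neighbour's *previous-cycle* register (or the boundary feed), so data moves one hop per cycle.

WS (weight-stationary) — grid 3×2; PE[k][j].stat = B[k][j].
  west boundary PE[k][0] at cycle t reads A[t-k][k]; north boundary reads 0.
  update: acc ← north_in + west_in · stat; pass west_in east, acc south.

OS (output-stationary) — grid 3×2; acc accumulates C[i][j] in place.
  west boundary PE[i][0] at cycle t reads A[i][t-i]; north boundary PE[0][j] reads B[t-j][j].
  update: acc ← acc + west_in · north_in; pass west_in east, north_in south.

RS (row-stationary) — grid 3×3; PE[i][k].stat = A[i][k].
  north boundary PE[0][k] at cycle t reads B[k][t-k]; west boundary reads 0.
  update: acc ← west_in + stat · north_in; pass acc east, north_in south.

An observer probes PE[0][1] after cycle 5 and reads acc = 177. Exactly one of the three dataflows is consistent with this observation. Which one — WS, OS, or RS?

— WS: 3×2; PE[0][1] trace:
  @0  [0,1]  acc 0  |  →0  ↓0
  @1  [0,1]  acc 63  |  →7  ↓63
  @2  [0,1]  acc 63  |  →7  ↓63
  @3  [0,1]  acc 36  |  →4  ↓36
  @4  [0,1]  acc 0  |  →0  ↓0
  @5  [0,1]  acc 0  |  →0  ↓0
— OS: 3×2; PE[0][1] trace:
  @0  [0,1]  acc 0  |  →0  ↓0
  @1  [0,1]  acc 63  |  →7  ↓9
  @2  [0,1]  acc 105  |  →7  ↓6
  @3  [0,1]  acc 177  |  →8  ↓9
  @4  [0,1]  acc 177  |  →0  ↓0
  @5  [0,1]  acc 177  |  →0  ↓0
— RS: 3×3; PE[0][1] trace:
  @0  [0,1]  acc 0  |  →0  ↓0
  @1  [0,1]  acc 112  |  →112  ↓9
  @2  [0,1]  acc 105  |  →105  ↓6
  @3  [0,1]  acc 0  |  →0  ↓0
  @4  [0,1]  acc 0  |  →0  ↓0
  @5  [0,1]  acc 0  |  →0  ↓0

dataflow = OS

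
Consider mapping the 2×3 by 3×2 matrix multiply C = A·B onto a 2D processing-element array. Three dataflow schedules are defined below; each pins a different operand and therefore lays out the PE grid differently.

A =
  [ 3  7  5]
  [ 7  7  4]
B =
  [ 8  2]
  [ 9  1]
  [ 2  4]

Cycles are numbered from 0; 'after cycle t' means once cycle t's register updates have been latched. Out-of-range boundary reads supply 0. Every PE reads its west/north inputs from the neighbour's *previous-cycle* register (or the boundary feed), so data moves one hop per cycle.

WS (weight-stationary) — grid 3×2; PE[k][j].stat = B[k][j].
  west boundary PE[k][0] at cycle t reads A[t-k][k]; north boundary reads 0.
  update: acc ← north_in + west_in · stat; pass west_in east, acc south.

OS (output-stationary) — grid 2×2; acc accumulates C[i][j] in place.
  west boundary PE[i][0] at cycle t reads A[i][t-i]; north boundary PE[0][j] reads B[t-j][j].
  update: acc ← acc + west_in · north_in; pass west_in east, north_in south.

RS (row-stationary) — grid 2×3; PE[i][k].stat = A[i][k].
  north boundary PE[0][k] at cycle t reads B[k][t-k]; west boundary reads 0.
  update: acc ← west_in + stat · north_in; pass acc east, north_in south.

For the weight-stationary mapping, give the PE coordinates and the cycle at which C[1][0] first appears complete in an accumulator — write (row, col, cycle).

WS: C[1][0] accumulates in PE[2][0]:
  0: (2,0).acc=0  regs=<0,0>
  1: (2,0).acc=0  regs=<0,0>
  2: (2,0).acc=97  regs=<5,97>
  3: (2,0).acc=127  regs=<4,127>

(row, col, cycle) = (2, 0, 3)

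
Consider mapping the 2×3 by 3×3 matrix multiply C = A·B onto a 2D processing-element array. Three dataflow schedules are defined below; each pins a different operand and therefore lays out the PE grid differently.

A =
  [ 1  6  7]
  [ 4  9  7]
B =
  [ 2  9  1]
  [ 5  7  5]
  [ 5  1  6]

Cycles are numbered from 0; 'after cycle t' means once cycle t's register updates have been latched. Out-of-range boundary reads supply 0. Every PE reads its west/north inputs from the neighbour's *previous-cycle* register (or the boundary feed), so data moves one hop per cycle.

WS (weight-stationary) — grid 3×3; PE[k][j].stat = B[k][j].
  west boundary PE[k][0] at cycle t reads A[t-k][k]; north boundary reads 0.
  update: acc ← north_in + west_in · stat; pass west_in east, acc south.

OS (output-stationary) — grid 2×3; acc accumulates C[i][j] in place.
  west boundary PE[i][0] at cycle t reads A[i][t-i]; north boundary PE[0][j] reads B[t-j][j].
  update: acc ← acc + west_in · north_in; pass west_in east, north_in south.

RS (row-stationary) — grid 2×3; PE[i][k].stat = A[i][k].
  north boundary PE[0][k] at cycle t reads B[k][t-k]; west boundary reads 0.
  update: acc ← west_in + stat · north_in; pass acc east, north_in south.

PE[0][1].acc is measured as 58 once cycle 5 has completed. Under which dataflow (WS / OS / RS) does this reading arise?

dataflow = OS

— WS: 3×3; PE[0][1] trace:
  step 0 · PE0,1: acc=0; fwd→0 fwd↓0
  step 1 · PE0,1: acc=9; fwd→1 fwd↓9
  step 2 · PE0,1: acc=36; fwd→4 fwd↓36
  step 3 · PE0,1: acc=0; fwd→0 fwd↓0
  step 4 · PE0,1: acc=0; fwd→0 fwd↓0
  step 5 · PE0,1: acc=0; fwd→0 fwd↓0
— OS: 2×3; PE[0][1] trace:
  step 0 · PE0,1: acc=0; fwd→0 fwd↓0
  step 1 · PE0,1: acc=9; fwd→1 fwd↓9
  step 2 · PE0,1: acc=51; fwd→6 fwd↓7
  step 3 · PE0,1: acc=58; fwd→7 fwd↓1
  step 4 · PE0,1: acc=58; fwd→0 fwd↓0
  step 5 · PE0,1: acc=58; fwd→0 fwd↓0
— RS: 2×3; PE[0][1] trace:
  step 0 · PE0,1: acc=0; fwd→0 fwd↓0
  step 1 · PE0,1: acc=32; fwd→32 fwd↓5
  step 2 · PE0,1: acc=51; fwd→51 fwd↓7
  step 3 · PE0,1: acc=31; fwd→31 fwd↓5
  step 4 · PE0,1: acc=0; fwd→0 fwd↓0
  step 5 · PE0,1: acc=0; fwd→0 fwd↓0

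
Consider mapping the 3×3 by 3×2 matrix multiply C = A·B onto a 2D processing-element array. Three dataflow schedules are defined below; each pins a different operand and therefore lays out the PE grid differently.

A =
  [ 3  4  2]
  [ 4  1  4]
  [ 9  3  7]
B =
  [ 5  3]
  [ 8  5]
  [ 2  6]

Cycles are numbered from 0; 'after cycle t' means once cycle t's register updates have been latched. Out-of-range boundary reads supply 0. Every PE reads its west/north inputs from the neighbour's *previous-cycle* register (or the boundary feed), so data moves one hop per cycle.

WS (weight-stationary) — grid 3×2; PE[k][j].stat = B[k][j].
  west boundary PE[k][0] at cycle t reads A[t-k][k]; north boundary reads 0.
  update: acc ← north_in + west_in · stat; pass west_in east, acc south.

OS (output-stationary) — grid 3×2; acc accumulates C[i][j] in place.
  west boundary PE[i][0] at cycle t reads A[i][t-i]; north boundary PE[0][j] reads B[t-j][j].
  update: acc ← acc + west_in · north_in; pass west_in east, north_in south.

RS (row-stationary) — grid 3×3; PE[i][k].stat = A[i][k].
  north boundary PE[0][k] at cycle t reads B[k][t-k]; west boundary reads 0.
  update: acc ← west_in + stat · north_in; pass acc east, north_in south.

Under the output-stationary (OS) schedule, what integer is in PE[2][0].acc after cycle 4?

OS (3×2). Following PE[2][0] plus its west/north inputs:
  after 0 — PE[1][0] acc=0, pass-E 0, pass-S 0
  after 0 — PE[2][0] acc=0, pass-E 0, pass-S 0
  after 1 — PE[1][0] acc=20, pass-E 4, pass-S 5
  after 1 — PE[2][0] acc=0, pass-E 0, pass-S 0
  after 2 — PE[1][0] acc=28, pass-E 1, pass-S 8
  after 2 — PE[2][0] acc=45, pass-E 9, pass-S 5
  after 3 — PE[1][0] acc=36, pass-E 4, pass-S 2
  after 3 — PE[2][0] acc=69, pass-E 3, pass-S 8
  after 4 — PE[1][0] acc=36, pass-E 0, pass-S 0
  after 4 — PE[2][0] acc=83, pass-E 7, pass-S 2

PE[2][0].acc = 83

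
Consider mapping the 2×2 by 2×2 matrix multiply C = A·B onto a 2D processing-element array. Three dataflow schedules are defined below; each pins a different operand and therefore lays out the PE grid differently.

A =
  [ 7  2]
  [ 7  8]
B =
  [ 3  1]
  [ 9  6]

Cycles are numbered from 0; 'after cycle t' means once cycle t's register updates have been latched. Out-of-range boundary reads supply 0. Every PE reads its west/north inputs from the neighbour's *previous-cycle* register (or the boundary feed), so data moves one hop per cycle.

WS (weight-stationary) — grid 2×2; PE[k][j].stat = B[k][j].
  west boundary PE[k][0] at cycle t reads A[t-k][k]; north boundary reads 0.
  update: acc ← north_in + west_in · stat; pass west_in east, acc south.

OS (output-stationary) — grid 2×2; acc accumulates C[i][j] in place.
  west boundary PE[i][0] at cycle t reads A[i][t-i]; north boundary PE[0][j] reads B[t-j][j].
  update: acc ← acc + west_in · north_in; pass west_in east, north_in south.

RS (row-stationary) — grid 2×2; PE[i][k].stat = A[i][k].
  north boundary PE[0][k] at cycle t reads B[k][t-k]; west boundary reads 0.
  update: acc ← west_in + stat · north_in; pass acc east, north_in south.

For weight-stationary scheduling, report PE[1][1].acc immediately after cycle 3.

PE[1][1].acc = 55

Tracing WS — 2×2 array, target PE[1][1]:
  c0 r0c1: 0 / 0 / 0
  c0 r1c0: 0 / 0 / 0
  c0 r1c1: 0 / 0 / 0
  c1 r0c1: 7 / 7 / 7
  c1 r1c0: 39 / 2 / 39
  c1 r1c1: 0 / 0 / 0
  c2 r0c1: 7 / 7 / 7
  c2 r1c0: 93 / 8 / 93
  c2 r1c1: 19 / 2 / 19
  c3 r0c1: 0 / 0 / 0
  c3 r1c0: 0 / 0 / 0
  c3 r1c1: 55 / 8 / 55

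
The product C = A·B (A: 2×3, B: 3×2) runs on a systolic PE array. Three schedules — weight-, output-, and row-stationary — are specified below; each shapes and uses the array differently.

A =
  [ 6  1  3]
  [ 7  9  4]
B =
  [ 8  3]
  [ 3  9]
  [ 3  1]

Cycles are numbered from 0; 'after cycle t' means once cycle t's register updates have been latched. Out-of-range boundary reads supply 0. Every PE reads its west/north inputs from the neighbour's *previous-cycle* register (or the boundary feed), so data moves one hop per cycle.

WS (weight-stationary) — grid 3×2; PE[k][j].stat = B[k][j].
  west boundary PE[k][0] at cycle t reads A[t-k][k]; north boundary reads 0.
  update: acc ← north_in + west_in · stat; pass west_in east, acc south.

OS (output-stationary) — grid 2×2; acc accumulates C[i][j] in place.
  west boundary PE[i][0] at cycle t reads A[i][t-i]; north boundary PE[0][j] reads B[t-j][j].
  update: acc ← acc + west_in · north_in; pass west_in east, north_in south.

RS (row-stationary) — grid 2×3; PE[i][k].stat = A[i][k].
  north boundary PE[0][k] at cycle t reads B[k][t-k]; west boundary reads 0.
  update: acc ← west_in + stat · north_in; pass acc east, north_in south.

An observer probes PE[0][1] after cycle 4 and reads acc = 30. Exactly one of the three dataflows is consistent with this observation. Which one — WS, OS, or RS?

dataflow = OS

WS [3×2] PE[0][1] across cycles:
  t=0 PE[0][1]: acc=0 h=0 v=0
  t=1 PE[0][1]: acc=18 h=6 v=18
  t=2 PE[0][1]: acc=21 h=7 v=21
  t=3 PE[0][1]: acc=0 h=0 v=0
  t=4 PE[0][1]: acc=0 h=0 v=0
OS [2×2] PE[0][1] across cycles:
  t=0 PE[0][1]: acc=0 h=0 v=0
  t=1 PE[0][1]: acc=18 h=6 v=3
  t=2 PE[0][1]: acc=27 h=1 v=9
  t=3 PE[0][1]: acc=30 h=3 v=1
  t=4 PE[0][1]: acc=30 h=0 v=0
RS [2×3] PE[0][1] across cycles:
  t=0 PE[0][1]: acc=0 h=0 v=0
  t=1 PE[0][1]: acc=51 h=51 v=3
  t=2 PE[0][1]: acc=27 h=27 v=9
  t=3 PE[0][1]: acc=0 h=0 v=0
  t=4 PE[0][1]: acc=0 h=0 v=0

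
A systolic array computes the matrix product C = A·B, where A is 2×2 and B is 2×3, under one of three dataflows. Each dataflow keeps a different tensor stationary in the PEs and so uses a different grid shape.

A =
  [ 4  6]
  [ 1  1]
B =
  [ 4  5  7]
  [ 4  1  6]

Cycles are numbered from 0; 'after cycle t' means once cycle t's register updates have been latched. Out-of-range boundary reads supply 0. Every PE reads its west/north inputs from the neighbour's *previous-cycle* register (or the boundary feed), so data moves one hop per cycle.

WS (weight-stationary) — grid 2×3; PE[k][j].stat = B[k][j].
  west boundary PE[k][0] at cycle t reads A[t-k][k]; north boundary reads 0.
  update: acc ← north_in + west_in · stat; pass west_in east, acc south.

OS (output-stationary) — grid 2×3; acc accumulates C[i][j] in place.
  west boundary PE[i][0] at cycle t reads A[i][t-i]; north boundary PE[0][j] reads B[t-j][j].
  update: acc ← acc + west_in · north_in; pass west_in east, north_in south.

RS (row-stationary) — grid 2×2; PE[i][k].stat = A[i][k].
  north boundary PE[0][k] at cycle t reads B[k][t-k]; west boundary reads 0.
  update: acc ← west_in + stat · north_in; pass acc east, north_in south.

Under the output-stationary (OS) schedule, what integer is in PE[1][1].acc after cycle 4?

Tracing OS — 2×3 array, target PE[1][1]:
  cycle 0: PE[0][1] → acc 0, east 0, south 0
  cycle 0: PE[1][0] → acc 0, east 0, south 0
  cycle 0: PE[1][1] → acc 0, east 0, south 0
  cycle 1: PE[0][1] → acc 20, east 4, south 5
  cycle 1: PE[1][0] → acc 4, east 1, south 4
  cycle 1: PE[1][1] → acc 0, east 0, south 0
  cycle 2: PE[0][1] → acc 26, east 6, south 1
  cycle 2: PE[1][0] → acc 8, east 1, south 4
  cycle 2: PE[1][1] → acc 5, east 1, south 5
  cycle 3: PE[0][1] → acc 26, east 0, south 0
  cycle 3: PE[1][0] → acc 8, east 0, south 0
  cycle 3: PE[1][1] → acc 6, east 1, south 1
  cycle 4: PE[0][1] → acc 26, east 0, south 0
  cycle 4: PE[1][0] → acc 8, east 0, south 0
  cycle 4: PE[1][1] → acc 6, east 0, south 0

PE[1][1].acc = 6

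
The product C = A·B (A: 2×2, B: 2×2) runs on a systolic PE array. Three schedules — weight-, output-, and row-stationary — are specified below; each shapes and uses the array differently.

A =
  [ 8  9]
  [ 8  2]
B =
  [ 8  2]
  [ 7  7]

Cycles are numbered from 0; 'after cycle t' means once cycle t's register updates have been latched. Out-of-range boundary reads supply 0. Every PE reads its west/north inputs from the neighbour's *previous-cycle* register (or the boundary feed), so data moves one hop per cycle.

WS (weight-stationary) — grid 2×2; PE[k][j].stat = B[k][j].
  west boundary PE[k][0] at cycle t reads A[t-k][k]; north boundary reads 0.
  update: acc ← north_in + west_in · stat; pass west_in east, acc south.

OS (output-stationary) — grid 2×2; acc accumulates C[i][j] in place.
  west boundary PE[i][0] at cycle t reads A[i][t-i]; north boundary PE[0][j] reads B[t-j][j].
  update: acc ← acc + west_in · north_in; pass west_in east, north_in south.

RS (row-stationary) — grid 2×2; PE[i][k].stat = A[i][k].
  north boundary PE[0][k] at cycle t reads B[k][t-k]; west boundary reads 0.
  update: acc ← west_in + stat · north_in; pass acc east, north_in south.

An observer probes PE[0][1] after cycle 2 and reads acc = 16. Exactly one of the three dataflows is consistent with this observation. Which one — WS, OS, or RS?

dataflow = WS

WS (2×2 grid), PE[0][1]:
  t=0 PE[0][1]: acc=0 h=0 v=0
  t=1 PE[0][1]: acc=16 h=8 v=16
  t=2 PE[0][1]: acc=16 h=8 v=16
OS (2×2 grid), PE[0][1]:
  t=0 PE[0][1]: acc=0 h=0 v=0
  t=1 PE[0][1]: acc=16 h=8 v=2
  t=2 PE[0][1]: acc=79 h=9 v=7
RS (2×2 grid), PE[0][1]:
  t=0 PE[0][1]: acc=0 h=0 v=0
  t=1 PE[0][1]: acc=127 h=127 v=7
  t=2 PE[0][1]: acc=79 h=79 v=7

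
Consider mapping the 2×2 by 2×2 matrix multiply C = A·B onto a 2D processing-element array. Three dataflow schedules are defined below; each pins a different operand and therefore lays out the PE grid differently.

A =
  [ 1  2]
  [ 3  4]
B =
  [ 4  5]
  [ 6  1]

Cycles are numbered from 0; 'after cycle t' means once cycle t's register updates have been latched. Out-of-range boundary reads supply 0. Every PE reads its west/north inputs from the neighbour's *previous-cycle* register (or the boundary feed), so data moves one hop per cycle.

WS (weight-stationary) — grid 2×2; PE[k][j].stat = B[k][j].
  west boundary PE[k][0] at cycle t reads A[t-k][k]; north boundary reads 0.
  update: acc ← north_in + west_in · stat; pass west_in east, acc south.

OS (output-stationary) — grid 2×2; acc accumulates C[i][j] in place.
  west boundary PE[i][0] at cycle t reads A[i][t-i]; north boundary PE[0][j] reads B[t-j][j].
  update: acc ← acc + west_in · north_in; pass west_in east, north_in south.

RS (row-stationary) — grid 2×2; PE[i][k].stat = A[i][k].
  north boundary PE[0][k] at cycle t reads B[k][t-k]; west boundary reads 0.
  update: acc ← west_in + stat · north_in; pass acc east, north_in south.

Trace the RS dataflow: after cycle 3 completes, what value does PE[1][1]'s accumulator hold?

PE[1][1].acc = 19

RS (2×2). Following PE[1][1] plus its west/north inputs:
  0: (0,1).acc=0  regs=<0,0>
  0: (1,0).acc=0  regs=<0,0>
  0: (1,1).acc=0  regs=<0,0>
  1: (0,1).acc=16  regs=<16,6>
  1: (1,0).acc=12  regs=<12,4>
  1: (1,1).acc=0  regs=<0,0>
  2: (0,1).acc=7  regs=<7,1>
  2: (1,0).acc=15  regs=<15,5>
  2: (1,1).acc=36  regs=<36,6>
  3: (0,1).acc=0  regs=<0,0>
  3: (1,0).acc=0  regs=<0,0>
  3: (1,1).acc=19  regs=<19,1>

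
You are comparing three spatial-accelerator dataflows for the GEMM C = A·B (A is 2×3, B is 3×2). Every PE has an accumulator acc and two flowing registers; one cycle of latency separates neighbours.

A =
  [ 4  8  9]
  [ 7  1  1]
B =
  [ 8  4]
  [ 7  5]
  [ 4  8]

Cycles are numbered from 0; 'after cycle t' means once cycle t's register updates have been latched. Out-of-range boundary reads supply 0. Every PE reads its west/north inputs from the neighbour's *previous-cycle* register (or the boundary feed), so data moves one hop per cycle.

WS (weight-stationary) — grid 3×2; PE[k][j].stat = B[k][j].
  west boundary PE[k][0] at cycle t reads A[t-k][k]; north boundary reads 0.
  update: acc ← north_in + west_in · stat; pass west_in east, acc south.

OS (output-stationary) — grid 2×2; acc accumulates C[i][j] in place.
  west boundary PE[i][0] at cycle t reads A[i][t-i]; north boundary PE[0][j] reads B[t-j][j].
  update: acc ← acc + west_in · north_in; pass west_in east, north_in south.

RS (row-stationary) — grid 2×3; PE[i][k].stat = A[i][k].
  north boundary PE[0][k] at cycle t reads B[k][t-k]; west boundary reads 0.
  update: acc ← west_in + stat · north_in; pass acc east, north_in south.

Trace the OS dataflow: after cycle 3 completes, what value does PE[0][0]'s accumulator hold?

OS 2×2: PE[0][0] cycle-by-cycle (with neighbour feeds):
  cycle 0: PE[0][0] → acc 32, east 4, south 8
  cycle 1: PE[0][0] → acc 88, east 8, south 7
  cycle 2: PE[0][0] → acc 124, east 9, south 4
  cycle 3: PE[0][0] → acc 124, east 0, south 0

PE[0][0].acc = 124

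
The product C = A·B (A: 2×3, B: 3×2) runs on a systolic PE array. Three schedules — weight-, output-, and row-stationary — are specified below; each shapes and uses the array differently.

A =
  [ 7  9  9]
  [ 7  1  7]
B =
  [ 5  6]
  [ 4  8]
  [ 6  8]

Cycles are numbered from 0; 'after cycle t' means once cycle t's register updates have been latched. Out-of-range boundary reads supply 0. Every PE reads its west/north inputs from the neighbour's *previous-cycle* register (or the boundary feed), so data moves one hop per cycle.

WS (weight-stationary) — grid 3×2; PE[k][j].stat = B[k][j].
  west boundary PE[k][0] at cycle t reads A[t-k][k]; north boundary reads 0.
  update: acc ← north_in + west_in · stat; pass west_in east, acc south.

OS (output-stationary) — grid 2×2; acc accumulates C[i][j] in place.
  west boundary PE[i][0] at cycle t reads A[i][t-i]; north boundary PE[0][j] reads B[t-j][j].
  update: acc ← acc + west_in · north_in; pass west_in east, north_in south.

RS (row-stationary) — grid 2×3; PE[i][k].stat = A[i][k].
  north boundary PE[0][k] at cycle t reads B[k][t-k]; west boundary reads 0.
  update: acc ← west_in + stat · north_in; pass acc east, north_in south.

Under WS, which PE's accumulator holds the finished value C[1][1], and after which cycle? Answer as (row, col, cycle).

(row, col, cycle) = (2, 1, 4)

WS: C[1][1] accumulates in PE[2][1]:
  step 0 · PE2,1: acc=0; fwd→0 fwd↓0
  step 1 · PE2,1: acc=0; fwd→0 fwd↓0
  step 2 · PE2,1: acc=0; fwd→0 fwd↓0
  step 3 · PE2,1: acc=186; fwd→9 fwd↓186
  step 4 · PE2,1: acc=106; fwd→7 fwd↓106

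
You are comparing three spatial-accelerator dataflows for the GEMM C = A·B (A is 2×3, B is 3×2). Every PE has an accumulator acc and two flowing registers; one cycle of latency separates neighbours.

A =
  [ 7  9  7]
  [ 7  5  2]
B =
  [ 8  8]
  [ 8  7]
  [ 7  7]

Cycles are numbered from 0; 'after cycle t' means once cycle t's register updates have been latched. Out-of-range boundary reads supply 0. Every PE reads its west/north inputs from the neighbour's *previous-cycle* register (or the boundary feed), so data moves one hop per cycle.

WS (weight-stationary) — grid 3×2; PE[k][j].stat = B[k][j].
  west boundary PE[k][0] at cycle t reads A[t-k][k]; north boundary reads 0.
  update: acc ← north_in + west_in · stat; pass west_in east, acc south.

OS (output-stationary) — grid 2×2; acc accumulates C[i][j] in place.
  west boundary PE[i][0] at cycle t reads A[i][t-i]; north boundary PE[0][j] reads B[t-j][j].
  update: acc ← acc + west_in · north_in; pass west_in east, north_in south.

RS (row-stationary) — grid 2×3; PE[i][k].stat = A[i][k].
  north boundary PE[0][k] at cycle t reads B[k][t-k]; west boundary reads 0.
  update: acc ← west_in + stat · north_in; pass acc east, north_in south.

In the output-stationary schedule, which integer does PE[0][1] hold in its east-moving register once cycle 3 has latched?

register = 7

OS (2×2). Following PE[0][1] plus its west/north inputs:
  c0 r0c0: 56 / 7 / 8
  c0 r0c1: 0 / 0 / 0
  c1 r0c0: 128 / 9 / 8
  c1 r0c1: 56 / 7 / 8
  c2 r0c0: 177 / 7 / 7
  c2 r0c1: 119 / 9 / 7
  c3 r0c0: 177 / 0 / 0
  c3 r0c1: 168 / 7 / 7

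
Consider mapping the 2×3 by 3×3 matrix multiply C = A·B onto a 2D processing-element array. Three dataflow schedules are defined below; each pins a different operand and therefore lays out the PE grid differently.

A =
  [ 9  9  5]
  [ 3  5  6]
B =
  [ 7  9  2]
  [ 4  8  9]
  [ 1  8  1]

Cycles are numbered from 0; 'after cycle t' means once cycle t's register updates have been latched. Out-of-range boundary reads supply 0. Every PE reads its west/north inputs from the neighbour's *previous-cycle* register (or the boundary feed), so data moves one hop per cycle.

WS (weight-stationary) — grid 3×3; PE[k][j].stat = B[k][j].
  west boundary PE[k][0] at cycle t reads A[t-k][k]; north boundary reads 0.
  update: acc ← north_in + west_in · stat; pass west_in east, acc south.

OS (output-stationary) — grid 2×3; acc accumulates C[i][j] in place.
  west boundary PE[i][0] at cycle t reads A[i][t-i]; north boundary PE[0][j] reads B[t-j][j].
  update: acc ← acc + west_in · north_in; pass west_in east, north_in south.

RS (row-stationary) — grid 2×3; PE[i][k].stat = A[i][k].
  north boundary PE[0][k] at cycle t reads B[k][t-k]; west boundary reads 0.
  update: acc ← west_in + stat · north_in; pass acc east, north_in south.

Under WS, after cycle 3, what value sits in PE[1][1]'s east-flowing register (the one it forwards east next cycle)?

register = 5

WS 3×3: PE[1][1] cycle-by-cycle (with neighbour feeds):
  0: (0,1).acc=0  regs=<0,0>
  0: (1,0).acc=0  regs=<0,0>
  0: (1,1).acc=0  regs=<0,0>
  1: (0,1).acc=81  regs=<9,81>
  1: (1,0).acc=99  regs=<9,99>
  1: (1,1).acc=0  regs=<0,0>
  2: (0,1).acc=27  regs=<3,27>
  2: (1,0).acc=41  regs=<5,41>
  2: (1,1).acc=153  regs=<9,153>
  3: (0,1).acc=0  regs=<0,0>
  3: (1,0).acc=0  regs=<0,0>
  3: (1,1).acc=67  regs=<5,67>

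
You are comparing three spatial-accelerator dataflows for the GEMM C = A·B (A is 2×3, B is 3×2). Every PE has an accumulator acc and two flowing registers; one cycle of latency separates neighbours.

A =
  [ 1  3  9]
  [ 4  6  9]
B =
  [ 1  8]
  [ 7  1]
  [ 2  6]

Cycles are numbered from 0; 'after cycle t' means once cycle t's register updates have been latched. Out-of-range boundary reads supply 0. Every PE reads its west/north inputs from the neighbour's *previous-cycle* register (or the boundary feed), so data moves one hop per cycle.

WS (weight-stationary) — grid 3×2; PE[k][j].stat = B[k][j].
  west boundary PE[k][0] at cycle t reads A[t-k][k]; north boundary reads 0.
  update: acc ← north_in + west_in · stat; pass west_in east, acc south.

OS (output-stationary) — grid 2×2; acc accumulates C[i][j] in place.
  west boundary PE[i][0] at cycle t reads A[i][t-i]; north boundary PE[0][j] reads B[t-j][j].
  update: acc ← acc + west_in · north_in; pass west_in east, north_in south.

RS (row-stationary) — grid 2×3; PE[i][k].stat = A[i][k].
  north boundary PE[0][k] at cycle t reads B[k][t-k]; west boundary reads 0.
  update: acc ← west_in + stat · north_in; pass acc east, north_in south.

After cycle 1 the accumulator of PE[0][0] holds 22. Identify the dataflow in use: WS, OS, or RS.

Under WS (3×2), PE[0][0]:
  [0] (0,0) acc=1 (h:1 v:1)
  [1] (0,0) acc=4 (h:4 v:4)
Under OS (2×2), PE[0][0]:
  [0] (0,0) acc=1 (h:1 v:1)
  [1] (0,0) acc=22 (h:3 v:7)
Under RS (2×3), PE[0][0]:
  [0] (0,0) acc=1 (h:1 v:1)
  [1] (0,0) acc=8 (h:8 v:8)

dataflow = OS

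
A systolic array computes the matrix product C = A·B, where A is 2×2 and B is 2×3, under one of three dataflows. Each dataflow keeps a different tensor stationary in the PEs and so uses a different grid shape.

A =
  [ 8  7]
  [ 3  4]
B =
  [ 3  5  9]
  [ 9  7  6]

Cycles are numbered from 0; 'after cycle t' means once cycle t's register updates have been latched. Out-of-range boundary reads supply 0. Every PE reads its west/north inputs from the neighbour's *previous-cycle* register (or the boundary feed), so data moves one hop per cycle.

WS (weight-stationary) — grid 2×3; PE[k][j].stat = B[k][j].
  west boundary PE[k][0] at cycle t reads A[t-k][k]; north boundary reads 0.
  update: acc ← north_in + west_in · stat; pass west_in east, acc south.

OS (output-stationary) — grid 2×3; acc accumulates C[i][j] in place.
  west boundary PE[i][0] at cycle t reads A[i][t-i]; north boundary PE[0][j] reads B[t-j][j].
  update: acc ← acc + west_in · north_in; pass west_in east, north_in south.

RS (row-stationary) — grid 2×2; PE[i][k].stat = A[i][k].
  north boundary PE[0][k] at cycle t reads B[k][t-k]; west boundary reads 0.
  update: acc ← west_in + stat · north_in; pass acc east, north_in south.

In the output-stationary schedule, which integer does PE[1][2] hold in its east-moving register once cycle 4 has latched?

register = 4

OS (2×3). Following PE[1][2] plus its west/north inputs:
  after 0 — PE[0][2] acc=0, pass-E 0, pass-S 0
  after 0 — PE[1][1] acc=0, pass-E 0, pass-S 0
  after 0 — PE[1][2] acc=0, pass-E 0, pass-S 0
  after 1 — PE[0][2] acc=0, pass-E 0, pass-S 0
  after 1 — PE[1][1] acc=0, pass-E 0, pass-S 0
  after 1 — PE[1][2] acc=0, pass-E 0, pass-S 0
  after 2 — PE[0][2] acc=72, pass-E 8, pass-S 9
  after 2 — PE[1][1] acc=15, pass-E 3, pass-S 5
  after 2 — PE[1][2] acc=0, pass-E 0, pass-S 0
  after 3 — PE[0][2] acc=114, pass-E 7, pass-S 6
  after 3 — PE[1][1] acc=43, pass-E 4, pass-S 7
  after 3 — PE[1][2] acc=27, pass-E 3, pass-S 9
  after 4 — PE[0][2] acc=114, pass-E 0, pass-S 0
  after 4 — PE[1][1] acc=43, pass-E 0, pass-S 0
  after 4 — PE[1][2] acc=51, pass-E 4, pass-S 6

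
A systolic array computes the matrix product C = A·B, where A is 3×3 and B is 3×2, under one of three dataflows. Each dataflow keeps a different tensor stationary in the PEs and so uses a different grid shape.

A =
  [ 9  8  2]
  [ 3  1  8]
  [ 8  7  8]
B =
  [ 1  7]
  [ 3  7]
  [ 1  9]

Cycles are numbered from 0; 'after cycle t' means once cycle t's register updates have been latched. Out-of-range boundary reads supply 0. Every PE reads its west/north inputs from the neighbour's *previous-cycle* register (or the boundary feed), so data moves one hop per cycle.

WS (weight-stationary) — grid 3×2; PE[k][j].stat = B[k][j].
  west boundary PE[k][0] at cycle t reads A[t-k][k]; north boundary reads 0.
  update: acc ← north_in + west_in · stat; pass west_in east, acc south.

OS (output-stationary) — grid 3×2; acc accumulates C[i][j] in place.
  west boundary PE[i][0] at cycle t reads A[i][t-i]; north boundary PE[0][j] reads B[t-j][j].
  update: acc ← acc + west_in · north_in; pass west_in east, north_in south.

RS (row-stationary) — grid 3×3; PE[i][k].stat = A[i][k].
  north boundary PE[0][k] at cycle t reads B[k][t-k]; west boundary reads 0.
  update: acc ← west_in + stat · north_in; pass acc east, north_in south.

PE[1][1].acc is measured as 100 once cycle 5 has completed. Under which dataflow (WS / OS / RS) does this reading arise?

dataflow = OS

— WS: 3×2; PE[1][1] trace:
  c0 r1c1: 0 / 0 / 0
  c1 r1c1: 0 / 0 / 0
  c2 r1c1: 119 / 8 / 119
  c3 r1c1: 28 / 1 / 28
  c4 r1c1: 105 / 7 / 105
  c5 r1c1: 0 / 0 / 0
— OS: 3×2; PE[1][1] trace:
  c0 r1c1: 0 / 0 / 0
  c1 r1c1: 0 / 0 / 0
  c2 r1c1: 21 / 3 / 7
  c3 r1c1: 28 / 1 / 7
  c4 r1c1: 100 / 8 / 9
  c5 r1c1: 100 / 0 / 0
— RS: 3×3; PE[1][1] trace:
  c0 r1c1: 0 / 0 / 0
  c1 r1c1: 0 / 0 / 0
  c2 r1c1: 6 / 6 / 3
  c3 r1c1: 28 / 28 / 7
  c4 r1c1: 0 / 0 / 0
  c5 r1c1: 0 / 0 / 0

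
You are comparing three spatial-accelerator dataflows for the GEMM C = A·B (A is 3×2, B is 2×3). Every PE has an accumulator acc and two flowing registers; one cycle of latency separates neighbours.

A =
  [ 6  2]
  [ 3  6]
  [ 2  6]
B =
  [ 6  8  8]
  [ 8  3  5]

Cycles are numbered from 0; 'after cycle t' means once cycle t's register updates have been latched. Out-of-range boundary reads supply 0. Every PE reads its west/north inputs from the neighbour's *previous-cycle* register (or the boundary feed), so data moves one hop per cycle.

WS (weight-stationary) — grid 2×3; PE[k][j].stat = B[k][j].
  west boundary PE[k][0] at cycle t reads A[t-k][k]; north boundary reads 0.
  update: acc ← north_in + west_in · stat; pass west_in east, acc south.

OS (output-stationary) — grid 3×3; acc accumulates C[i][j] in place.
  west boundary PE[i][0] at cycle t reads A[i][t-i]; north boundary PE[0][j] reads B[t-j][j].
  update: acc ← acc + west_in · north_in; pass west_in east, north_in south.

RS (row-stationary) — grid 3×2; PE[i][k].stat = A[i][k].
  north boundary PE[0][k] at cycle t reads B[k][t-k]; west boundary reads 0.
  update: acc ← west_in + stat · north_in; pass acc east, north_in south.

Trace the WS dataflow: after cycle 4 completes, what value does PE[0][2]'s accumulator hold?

PE[0][2].acc = 16

WS on a 2×3 grid — tracing PE[0][2] and its feeders:
  step 0 · PE0,1: acc=0; fwd→0 fwd↓0
  step 0 · PE0,2: acc=0; fwd→0 fwd↓0
  step 1 · PE0,1: acc=48; fwd→6 fwd↓48
  step 1 · PE0,2: acc=0; fwd→0 fwd↓0
  step 2 · PE0,1: acc=24; fwd→3 fwd↓24
  step 2 · PE0,2: acc=48; fwd→6 fwd↓48
  step 3 · PE0,1: acc=16; fwd→2 fwd↓16
  step 3 · PE0,2: acc=24; fwd→3 fwd↓24
  step 4 · PE0,1: acc=0; fwd→0 fwd↓0
  step 4 · PE0,2: acc=16; fwd→2 fwd↓16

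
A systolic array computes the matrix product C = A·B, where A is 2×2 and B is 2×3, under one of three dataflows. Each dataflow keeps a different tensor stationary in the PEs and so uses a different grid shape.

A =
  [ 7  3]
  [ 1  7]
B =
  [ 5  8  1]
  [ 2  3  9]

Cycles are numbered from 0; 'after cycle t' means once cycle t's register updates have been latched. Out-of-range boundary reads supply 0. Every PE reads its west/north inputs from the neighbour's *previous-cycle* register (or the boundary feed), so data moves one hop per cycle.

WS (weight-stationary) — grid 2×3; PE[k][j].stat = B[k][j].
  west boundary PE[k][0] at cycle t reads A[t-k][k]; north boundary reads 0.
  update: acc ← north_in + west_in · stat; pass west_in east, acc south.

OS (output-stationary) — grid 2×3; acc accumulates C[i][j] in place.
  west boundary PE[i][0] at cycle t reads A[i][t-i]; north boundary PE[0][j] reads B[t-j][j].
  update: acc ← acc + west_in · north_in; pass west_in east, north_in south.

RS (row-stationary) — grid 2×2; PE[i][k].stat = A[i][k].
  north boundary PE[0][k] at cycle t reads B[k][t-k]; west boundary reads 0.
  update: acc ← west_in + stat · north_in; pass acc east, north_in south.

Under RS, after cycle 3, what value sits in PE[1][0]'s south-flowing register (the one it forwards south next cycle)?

RS 2×2: PE[1][0] cycle-by-cycle (with neighbour feeds):
  t=0 PE[0][0]: acc=35 h=35 v=5
  t=0 PE[1][0]: acc=0 h=0 v=0
  t=1 PE[0][0]: acc=56 h=56 v=8
  t=1 PE[1][0]: acc=5 h=5 v=5
  t=2 PE[0][0]: acc=7 h=7 v=1
  t=2 PE[1][0]: acc=8 h=8 v=8
  t=3 PE[0][0]: acc=0 h=0 v=0
  t=3 PE[1][0]: acc=1 h=1 v=1

register = 1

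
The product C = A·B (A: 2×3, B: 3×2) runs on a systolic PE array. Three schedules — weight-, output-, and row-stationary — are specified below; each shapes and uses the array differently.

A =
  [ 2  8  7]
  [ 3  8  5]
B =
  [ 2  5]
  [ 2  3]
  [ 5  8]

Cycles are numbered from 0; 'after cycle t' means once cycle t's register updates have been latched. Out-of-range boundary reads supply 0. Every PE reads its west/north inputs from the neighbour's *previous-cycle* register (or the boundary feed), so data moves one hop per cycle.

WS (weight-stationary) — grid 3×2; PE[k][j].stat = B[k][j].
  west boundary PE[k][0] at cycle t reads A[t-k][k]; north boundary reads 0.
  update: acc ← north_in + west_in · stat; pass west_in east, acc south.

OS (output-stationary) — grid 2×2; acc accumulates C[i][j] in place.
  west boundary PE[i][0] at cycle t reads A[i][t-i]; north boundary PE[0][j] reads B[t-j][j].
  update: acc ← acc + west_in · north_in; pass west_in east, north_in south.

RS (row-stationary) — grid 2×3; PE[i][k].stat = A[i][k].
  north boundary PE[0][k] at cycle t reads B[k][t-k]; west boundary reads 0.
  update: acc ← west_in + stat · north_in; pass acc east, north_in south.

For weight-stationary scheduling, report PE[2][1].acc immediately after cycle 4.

PE[2][1].acc = 79

Tracing WS — 3×2 array, target PE[2][1]:
  cycle 0: PE[1][1] → acc 0, east 0, south 0
  cycle 0: PE[2][0] → acc 0, east 0, south 0
  cycle 0: PE[2][1] → acc 0, east 0, south 0
  cycle 1: PE[1][1] → acc 0, east 0, south 0
  cycle 1: PE[2][0] → acc 0, east 0, south 0
  cycle 1: PE[2][1] → acc 0, east 0, south 0
  cycle 2: PE[1][1] → acc 34, east 8, south 34
  cycle 2: PE[2][0] → acc 55, east 7, south 55
  cycle 2: PE[2][1] → acc 0, east 0, south 0
  cycle 3: PE[1][1] → acc 39, east 8, south 39
  cycle 3: PE[2][0] → acc 47, east 5, south 47
  cycle 3: PE[2][1] → acc 90, east 7, south 90
  cycle 4: PE[1][1] → acc 0, east 0, south 0
  cycle 4: PE[2][0] → acc 0, east 0, south 0
  cycle 4: PE[2][1] → acc 79, east 5, south 79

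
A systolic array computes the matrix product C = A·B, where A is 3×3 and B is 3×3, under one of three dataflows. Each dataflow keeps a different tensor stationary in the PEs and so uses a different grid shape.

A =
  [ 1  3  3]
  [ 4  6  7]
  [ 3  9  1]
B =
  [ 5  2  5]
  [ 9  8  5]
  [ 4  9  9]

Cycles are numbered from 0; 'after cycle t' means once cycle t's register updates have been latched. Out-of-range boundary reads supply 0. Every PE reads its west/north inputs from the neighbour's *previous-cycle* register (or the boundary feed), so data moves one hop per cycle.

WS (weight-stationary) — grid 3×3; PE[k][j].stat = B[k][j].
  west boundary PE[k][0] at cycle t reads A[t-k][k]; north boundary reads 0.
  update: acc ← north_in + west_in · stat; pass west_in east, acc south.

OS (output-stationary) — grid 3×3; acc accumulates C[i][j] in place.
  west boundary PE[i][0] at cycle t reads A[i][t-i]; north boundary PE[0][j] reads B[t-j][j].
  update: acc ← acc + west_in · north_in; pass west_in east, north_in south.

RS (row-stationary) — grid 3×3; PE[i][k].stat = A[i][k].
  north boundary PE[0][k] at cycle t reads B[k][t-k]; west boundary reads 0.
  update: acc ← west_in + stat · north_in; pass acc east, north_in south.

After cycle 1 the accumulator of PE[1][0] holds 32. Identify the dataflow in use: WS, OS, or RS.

— WS: 3×3; PE[1][0] trace:
  @0  [1,0]  acc 0  |  →0  ↓0
  @1  [1,0]  acc 32  |  →3  ↓32
— OS: 3×3; PE[1][0] trace:
  @0  [1,0]  acc 0  |  →0  ↓0
  @1  [1,0]  acc 20  |  →4  ↓5
— RS: 3×3; PE[1][0] trace:
  @0  [1,0]  acc 0  |  →0  ↓0
  @1  [1,0]  acc 20  |  →20  ↓5

dataflow = WS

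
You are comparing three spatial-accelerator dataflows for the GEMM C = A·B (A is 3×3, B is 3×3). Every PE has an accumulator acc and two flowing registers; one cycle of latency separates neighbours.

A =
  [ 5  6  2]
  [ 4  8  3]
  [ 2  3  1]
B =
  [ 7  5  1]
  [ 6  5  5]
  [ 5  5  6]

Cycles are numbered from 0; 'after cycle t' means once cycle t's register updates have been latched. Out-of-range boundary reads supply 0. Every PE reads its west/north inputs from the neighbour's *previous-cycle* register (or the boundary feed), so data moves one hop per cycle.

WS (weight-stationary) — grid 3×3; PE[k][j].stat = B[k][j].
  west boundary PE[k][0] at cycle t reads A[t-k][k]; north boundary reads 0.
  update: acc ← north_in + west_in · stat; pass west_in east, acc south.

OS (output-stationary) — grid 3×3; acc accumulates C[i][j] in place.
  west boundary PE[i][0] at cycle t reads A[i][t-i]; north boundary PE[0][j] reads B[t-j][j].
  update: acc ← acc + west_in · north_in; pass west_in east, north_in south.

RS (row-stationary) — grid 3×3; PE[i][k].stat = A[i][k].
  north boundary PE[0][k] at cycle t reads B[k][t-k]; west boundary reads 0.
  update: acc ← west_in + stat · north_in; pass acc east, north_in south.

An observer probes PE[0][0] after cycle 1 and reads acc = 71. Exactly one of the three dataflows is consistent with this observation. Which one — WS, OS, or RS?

WS [3×3] PE[0][0] across cycles:
  [0] (0,0) acc=35 (h:5 v:35)
  [1] (0,0) acc=28 (h:4 v:28)
OS [3×3] PE[0][0] across cycles:
  [0] (0,0) acc=35 (h:5 v:7)
  [1] (0,0) acc=71 (h:6 v:6)
RS [3×3] PE[0][0] across cycles:
  [0] (0,0) acc=35 (h:35 v:7)
  [1] (0,0) acc=25 (h:25 v:5)

dataflow = OS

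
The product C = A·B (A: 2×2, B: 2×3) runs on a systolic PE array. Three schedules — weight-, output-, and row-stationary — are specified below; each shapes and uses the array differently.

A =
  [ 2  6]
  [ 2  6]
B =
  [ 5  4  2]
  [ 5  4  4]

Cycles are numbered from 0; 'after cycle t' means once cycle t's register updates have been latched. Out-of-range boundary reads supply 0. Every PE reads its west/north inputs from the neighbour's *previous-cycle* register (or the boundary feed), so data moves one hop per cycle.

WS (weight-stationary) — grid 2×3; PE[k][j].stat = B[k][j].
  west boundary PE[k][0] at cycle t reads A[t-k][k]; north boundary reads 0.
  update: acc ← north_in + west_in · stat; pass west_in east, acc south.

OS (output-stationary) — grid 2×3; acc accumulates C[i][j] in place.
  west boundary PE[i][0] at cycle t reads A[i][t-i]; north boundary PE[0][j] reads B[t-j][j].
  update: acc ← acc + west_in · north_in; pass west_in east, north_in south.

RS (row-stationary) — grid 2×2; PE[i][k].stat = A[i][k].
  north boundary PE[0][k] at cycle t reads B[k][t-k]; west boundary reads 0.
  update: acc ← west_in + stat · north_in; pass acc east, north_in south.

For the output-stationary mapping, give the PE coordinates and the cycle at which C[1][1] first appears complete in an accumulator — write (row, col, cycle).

(row, col, cycle) = (1, 1, 3)

Under OS, C[1][1] lands at PE[1][1]:
  after 0 — PE[1][1] acc=0, pass-E 0, pass-S 0
  after 1 — PE[1][1] acc=0, pass-E 0, pass-S 0
  after 2 — PE[1][1] acc=8, pass-E 2, pass-S 4
  after 3 — PE[1][1] acc=32, pass-E 6, pass-S 4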